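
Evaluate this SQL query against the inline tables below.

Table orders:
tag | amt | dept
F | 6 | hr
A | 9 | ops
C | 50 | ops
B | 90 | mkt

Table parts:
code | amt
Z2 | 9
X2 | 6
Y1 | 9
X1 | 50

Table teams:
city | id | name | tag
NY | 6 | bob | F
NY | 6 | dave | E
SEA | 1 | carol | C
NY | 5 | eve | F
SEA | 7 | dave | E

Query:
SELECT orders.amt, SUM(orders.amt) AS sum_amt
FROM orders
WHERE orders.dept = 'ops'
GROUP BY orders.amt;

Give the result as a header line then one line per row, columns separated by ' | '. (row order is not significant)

== RESULT ==
orders.amt | sum_amt
9 | 9
50 | 50

Derivation:
After WHERE (2 rows):
orders.tag | orders.amt | orders.dept
A | 9 | ops
C | 50 | ops
After GROUP BY (2 rows):
orders.amt | sum_amt
9 | 9
50 | 50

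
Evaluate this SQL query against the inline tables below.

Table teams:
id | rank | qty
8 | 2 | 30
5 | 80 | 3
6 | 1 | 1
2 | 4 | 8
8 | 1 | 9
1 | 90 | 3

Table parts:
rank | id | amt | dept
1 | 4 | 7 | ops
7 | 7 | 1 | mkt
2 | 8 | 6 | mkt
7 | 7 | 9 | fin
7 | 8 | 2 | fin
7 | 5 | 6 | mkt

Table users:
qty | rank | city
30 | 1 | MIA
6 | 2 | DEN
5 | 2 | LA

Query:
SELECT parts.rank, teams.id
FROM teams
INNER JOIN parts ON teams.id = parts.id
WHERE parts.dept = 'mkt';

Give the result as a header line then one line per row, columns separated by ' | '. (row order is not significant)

== RESULT ==
parts.rank | teams.id
2 | 8
7 | 5
2 | 8

Derivation:
After JOIN parts (5 rows):
teams.id | teams.rank | teams.qty | parts.rank | parts.id | parts.amt | parts.dept
8 | 2 | 30 | 2 | 8 | 6 | mkt
8 | 2 | 30 | 7 | 8 | 2 | fin
5 | 80 | 3 | 7 | 5 | 6 | mkt
8 | 1 | 9 | 2 | 8 | 6 | mkt
8 | 1 | 9 | 7 | 8 | 2 | fin
After WHERE (3 rows):
teams.id | teams.rank | teams.qty | parts.rank | parts.id | parts.amt | parts.dept
8 | 2 | 30 | 2 | 8 | 6 | mkt
5 | 80 | 3 | 7 | 5 | 6 | mkt
8 | 1 | 9 | 2 | 8 | 6 | mkt
After SELECT (3 rows):
parts.rank | teams.id
2 | 8
7 | 5
2 | 8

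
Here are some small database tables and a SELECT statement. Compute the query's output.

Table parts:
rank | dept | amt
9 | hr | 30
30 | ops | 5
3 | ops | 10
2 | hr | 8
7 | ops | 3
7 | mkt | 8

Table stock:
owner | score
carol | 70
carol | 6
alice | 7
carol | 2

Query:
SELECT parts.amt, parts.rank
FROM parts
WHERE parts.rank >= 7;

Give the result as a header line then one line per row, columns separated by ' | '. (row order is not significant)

== RESULT ==
parts.amt | parts.rank
30 | 9
5 | 30
3 | 7
8 | 7

Derivation:
After WHERE (4 rows):
parts.rank | parts.dept | parts.amt
9 | hr | 30
30 | ops | 5
7 | ops | 3
7 | mkt | 8
After SELECT (4 rows):
parts.amt | parts.rank
30 | 9
5 | 30
3 | 7
8 | 7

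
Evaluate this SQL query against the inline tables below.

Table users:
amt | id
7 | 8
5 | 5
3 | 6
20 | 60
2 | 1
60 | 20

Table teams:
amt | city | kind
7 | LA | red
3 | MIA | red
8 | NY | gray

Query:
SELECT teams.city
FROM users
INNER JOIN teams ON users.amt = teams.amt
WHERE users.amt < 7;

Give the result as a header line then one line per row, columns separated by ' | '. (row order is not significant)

== RESULT ==
teams.city
MIA

Derivation:
After JOIN teams (2 rows):
users.amt | users.id | teams.amt | teams.city | teams.kind
7 | 8 | 7 | LA | red
3 | 6 | 3 | MIA | red
After WHERE (1 rows):
users.amt | users.id | teams.amt | teams.city | teams.kind
3 | 6 | 3 | MIA | red
After SELECT (1 rows):
teams.city
MIA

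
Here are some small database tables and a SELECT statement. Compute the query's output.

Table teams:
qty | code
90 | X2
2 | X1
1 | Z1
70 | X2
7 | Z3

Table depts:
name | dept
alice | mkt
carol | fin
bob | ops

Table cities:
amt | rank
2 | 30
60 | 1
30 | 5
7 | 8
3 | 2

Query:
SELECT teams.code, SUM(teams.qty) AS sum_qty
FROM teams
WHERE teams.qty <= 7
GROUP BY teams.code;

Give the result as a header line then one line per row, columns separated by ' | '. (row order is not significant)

After WHERE (3 rows):
teams.qty | teams.code
2 | X1
1 | Z1
7 | Z3
After GROUP BY (3 rows):
teams.code | sum_qty
X1 | 2
Z1 | 1
Z3 | 7

== RESULT ==
teams.code | sum_qty
X1 | 2
Z1 | 1
Z3 | 7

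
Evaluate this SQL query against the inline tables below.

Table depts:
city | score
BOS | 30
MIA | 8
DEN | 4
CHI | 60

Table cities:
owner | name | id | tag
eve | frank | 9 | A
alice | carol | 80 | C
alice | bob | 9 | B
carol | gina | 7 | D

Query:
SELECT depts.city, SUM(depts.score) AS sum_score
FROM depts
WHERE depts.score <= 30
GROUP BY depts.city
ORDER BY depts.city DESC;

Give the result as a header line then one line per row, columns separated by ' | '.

== RESULT ==
depts.city | sum_score
MIA | 8
DEN | 4
BOS | 30

Derivation:
After WHERE (3 rows):
depts.city | depts.score
BOS | 30
MIA | 8
DEN | 4
After GROUP BY (3 rows):
depts.city | sum_score
BOS | 30
MIA | 8
DEN | 4
After ORDER BY (3 rows):
depts.city | sum_score
MIA | 8
DEN | 4
BOS | 30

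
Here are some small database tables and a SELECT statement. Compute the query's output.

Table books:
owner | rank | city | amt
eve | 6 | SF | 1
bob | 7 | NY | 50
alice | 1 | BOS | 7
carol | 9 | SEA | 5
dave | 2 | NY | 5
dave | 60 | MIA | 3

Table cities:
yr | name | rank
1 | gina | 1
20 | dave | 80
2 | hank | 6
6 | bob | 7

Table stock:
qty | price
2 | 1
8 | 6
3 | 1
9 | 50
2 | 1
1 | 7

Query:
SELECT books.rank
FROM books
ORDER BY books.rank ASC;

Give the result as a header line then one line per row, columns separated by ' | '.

After SELECT (6 rows):
books.rank
6
7
1
9
2
60
After ORDER BY (6 rows):
books.rank
1
2
6
7
9
60

== RESULT ==
books.rank
1
2
6
7
9
60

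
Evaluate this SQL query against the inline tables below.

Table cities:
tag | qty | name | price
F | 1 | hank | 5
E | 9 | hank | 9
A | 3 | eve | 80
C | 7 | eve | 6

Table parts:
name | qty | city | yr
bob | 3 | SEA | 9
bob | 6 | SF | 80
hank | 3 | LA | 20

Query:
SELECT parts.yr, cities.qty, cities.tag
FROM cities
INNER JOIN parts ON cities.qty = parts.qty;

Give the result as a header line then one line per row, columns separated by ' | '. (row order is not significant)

== RESULT ==
parts.yr | cities.qty | cities.tag
9 | 3 | A
20 | 3 | A

Derivation:
After JOIN parts (2 rows):
cities.tag | cities.qty | cities.name | cities.price | parts.name | parts.qty | parts.city | parts.yr
A | 3 | eve | 80 | bob | 3 | SEA | 9
A | 3 | eve | 80 | hank | 3 | LA | 20
After SELECT (2 rows):
parts.yr | cities.qty | cities.tag
9 | 3 | A
20 | 3 | A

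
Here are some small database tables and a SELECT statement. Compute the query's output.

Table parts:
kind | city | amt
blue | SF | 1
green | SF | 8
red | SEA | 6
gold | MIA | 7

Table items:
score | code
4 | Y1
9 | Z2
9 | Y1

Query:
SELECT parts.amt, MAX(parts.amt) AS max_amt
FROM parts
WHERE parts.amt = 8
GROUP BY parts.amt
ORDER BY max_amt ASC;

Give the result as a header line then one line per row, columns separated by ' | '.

== RESULT ==
parts.amt | max_amt
8 | 8

Derivation:
After WHERE (1 rows):
parts.kind | parts.city | parts.amt
green | SF | 8
After GROUP BY (1 rows):
parts.amt | max_amt
8 | 8
After ORDER BY (1 rows):
parts.amt | max_amt
8 | 8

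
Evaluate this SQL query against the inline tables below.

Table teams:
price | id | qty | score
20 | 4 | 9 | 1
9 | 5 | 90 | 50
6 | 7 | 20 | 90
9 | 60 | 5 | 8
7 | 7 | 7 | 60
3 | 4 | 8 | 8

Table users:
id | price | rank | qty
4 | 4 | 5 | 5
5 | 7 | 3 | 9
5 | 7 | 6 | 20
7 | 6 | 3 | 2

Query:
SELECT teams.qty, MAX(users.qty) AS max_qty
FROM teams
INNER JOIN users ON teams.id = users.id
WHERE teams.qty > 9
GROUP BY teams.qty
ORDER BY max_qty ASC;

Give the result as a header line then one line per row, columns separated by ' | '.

== RESULT ==
teams.qty | max_qty
20 | 2
90 | 20

Derivation:
After JOIN users (6 rows):
teams.price | teams.id | teams.qty | teams.score | users.id | users.price | users.rank | users.qty
20 | 4 | 9 | 1 | 4 | 4 | 5 | 5
9 | 5 | 90 | 50 | 5 | 7 | 3 | 9
9 | 5 | 90 | 50 | 5 | 7 | 6 | 20
6 | 7 | 20 | 90 | 7 | 6 | 3 | 2
7 | 7 | 7 | 60 | 7 | 6 | 3 | 2
3 | 4 | 8 | 8 | 4 | 4 | 5 | 5
After WHERE (3 rows):
teams.price | teams.id | teams.qty | teams.score | users.id | users.price | users.rank | users.qty
9 | 5 | 90 | 50 | 5 | 7 | 3 | 9
9 | 5 | 90 | 50 | 5 | 7 | 6 | 20
6 | 7 | 20 | 90 | 7 | 6 | 3 | 2
After GROUP BY (2 rows):
teams.qty | max_qty
90 | 20
20 | 2
After ORDER BY (2 rows):
teams.qty | max_qty
20 | 2
90 | 20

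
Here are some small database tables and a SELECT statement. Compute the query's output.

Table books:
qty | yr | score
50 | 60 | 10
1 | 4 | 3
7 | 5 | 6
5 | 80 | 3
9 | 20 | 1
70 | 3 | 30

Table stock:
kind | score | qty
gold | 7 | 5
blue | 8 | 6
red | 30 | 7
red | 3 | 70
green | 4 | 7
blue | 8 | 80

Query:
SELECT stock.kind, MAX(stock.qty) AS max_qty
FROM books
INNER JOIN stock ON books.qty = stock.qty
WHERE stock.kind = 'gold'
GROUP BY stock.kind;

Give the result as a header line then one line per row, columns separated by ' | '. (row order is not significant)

After JOIN stock (4 rows):
books.qty | books.yr | books.score | stock.kind | stock.score | stock.qty
7 | 5 | 6 | red | 30 | 7
7 | 5 | 6 | green | 4 | 7
5 | 80 | 3 | gold | 7 | 5
70 | 3 | 30 | red | 3 | 70
After WHERE (1 rows):
books.qty | books.yr | books.score | stock.kind | stock.score | stock.qty
5 | 80 | 3 | gold | 7 | 5
After GROUP BY (1 rows):
stock.kind | max_qty
gold | 5

== RESULT ==
stock.kind | max_qty
gold | 5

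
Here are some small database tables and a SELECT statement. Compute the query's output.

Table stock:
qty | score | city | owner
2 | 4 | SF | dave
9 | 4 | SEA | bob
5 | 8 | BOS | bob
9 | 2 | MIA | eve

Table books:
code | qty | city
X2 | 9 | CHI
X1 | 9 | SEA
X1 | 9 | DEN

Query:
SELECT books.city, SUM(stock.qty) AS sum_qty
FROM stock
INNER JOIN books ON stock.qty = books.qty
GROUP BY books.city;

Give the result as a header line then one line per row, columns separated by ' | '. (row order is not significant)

== RESULT ==
books.city | sum_qty
CHI | 18
SEA | 18
DEN | 18

Derivation:
After JOIN books (6 rows):
stock.qty | stock.score | stock.city | stock.owner | books.code | books.qty | books.city
9 | 4 | SEA | bob | X2 | 9 | CHI
9 | 4 | SEA | bob | X1 | 9 | SEA
9 | 4 | SEA | bob | X1 | 9 | DEN
9 | 2 | MIA | eve | X2 | 9 | CHI
9 | 2 | MIA | eve | X1 | 9 | SEA
9 | 2 | MIA | eve | X1 | 9 | DEN
After GROUP BY (3 rows):
books.city | sum_qty
CHI | 18
SEA | 18
DEN | 18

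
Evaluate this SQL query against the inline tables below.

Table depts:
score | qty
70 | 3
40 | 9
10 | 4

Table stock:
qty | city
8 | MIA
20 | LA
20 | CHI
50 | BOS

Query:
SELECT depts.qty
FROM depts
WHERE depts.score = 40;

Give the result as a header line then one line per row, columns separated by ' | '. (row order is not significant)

== RESULT ==
depts.qty
9

Derivation:
After WHERE (1 rows):
depts.score | depts.qty
40 | 9
After SELECT (1 rows):
depts.qty
9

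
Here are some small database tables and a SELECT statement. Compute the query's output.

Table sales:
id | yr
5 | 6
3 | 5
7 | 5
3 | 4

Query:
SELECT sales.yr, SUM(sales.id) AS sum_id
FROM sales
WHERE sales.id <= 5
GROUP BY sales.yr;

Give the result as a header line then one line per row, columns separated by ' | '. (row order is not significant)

== RESULT ==
sales.yr | sum_id
6 | 5
5 | 3
4 | 3

Derivation:
After WHERE (3 rows):
sales.id | sales.yr
5 | 6
3 | 5
3 | 4
After GROUP BY (3 rows):
sales.yr | sum_id
6 | 5
5 | 3
4 | 3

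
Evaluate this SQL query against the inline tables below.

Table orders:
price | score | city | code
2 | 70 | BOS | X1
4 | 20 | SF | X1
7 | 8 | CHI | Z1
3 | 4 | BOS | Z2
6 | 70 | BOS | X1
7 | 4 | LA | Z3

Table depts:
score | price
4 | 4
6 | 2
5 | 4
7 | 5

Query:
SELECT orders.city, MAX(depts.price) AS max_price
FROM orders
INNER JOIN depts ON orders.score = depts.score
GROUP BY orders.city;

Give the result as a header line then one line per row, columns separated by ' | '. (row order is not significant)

After JOIN depts (2 rows):
orders.price | orders.score | orders.city | orders.code | depts.score | depts.price
3 | 4 | BOS | Z2 | 4 | 4
7 | 4 | LA | Z3 | 4 | 4
After GROUP BY (2 rows):
orders.city | max_price
BOS | 4
LA | 4

== RESULT ==
orders.city | max_price
BOS | 4
LA | 4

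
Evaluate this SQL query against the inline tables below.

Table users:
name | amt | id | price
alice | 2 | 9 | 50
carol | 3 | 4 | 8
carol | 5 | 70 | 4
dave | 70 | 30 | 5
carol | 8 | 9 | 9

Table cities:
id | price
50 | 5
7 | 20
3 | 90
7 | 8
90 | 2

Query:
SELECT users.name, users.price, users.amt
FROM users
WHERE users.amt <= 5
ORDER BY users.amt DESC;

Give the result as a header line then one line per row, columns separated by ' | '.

After WHERE (3 rows):
users.name | users.amt | users.id | users.price
alice | 2 | 9 | 50
carol | 3 | 4 | 8
carol | 5 | 70 | 4
After SELECT (3 rows):
users.name | users.price | users.amt
alice | 50 | 2
carol | 8 | 3
carol | 4 | 5
After ORDER BY (3 rows):
users.name | users.price | users.amt
carol | 4 | 5
carol | 8 | 3
alice | 50 | 2

== RESULT ==
users.name | users.price | users.amt
carol | 4 | 5
carol | 8 | 3
alice | 50 | 2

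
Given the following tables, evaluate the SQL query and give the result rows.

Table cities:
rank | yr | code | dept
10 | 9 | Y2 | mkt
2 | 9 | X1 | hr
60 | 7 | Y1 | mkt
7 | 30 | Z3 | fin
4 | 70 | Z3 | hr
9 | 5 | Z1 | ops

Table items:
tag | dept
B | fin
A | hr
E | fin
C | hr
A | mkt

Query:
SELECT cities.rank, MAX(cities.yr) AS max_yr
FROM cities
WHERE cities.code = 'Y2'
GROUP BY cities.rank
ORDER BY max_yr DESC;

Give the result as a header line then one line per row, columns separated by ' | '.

After WHERE (1 rows):
cities.rank | cities.yr | cities.code | cities.dept
10 | 9 | Y2 | mkt
After GROUP BY (1 rows):
cities.rank | max_yr
10 | 9
After ORDER BY (1 rows):
cities.rank | max_yr
10 | 9

== RESULT ==
cities.rank | max_yr
10 | 9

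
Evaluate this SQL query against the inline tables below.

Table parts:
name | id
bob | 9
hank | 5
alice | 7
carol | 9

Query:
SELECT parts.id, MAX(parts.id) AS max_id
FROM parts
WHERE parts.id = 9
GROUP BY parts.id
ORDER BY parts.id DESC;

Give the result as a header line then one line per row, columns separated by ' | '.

After WHERE (2 rows):
parts.name | parts.id
bob | 9
carol | 9
After GROUP BY (1 rows):
parts.id | max_id
9 | 9
After ORDER BY (1 rows):
parts.id | max_id
9 | 9

== RESULT ==
parts.id | max_id
9 | 9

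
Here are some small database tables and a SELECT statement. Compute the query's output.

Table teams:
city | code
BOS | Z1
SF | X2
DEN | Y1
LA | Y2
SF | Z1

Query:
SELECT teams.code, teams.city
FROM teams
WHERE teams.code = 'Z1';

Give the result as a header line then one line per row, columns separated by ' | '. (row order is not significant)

After WHERE (2 rows):
teams.city | teams.code
BOS | Z1
SF | Z1
After SELECT (2 rows):
teams.code | teams.city
Z1 | BOS
Z1 | SF

== RESULT ==
teams.code | teams.city
Z1 | BOS
Z1 | SF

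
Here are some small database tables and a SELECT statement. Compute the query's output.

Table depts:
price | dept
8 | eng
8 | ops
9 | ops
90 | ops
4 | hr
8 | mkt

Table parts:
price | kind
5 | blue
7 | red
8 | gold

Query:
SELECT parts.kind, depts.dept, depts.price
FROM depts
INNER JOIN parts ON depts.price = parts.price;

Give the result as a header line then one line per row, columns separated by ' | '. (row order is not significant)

== RESULT ==
parts.kind | depts.dept | depts.price
gold | eng | 8
gold | ops | 8
gold | mkt | 8

Derivation:
After JOIN parts (3 rows):
depts.price | depts.dept | parts.price | parts.kind
8 | eng | 8 | gold
8 | ops | 8 | gold
8 | mkt | 8 | gold
After SELECT (3 rows):
parts.kind | depts.dept | depts.price
gold | eng | 8
gold | ops | 8
gold | mkt | 8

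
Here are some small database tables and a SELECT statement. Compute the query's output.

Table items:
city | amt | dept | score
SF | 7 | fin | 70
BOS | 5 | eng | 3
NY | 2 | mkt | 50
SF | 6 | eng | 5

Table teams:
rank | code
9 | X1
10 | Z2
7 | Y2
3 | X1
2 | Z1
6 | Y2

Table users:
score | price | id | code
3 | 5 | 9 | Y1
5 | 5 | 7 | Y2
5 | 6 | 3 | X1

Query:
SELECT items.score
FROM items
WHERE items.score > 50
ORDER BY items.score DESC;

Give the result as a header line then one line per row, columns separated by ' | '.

== RESULT ==
items.score
70

Derivation:
After WHERE (1 rows):
items.city | items.amt | items.dept | items.score
SF | 7 | fin | 70
After SELECT (1 rows):
items.score
70
After ORDER BY (1 rows):
items.score
70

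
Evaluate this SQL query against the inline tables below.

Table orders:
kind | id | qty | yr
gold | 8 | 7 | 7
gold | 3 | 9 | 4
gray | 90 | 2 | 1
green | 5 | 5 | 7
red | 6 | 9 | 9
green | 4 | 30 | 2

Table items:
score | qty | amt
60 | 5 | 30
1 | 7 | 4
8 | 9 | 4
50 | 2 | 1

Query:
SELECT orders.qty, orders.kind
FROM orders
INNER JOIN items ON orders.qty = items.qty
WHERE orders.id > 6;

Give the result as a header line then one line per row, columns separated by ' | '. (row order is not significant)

== RESULT ==
orders.qty | orders.kind
7 | gold
2 | gray

Derivation:
After JOIN items (5 rows):
orders.kind | orders.id | orders.qty | orders.yr | items.score | items.qty | items.amt
gold | 8 | 7 | 7 | 1 | 7 | 4
gold | 3 | 9 | 4 | 8 | 9 | 4
gray | 90 | 2 | 1 | 50 | 2 | 1
green | 5 | 5 | 7 | 60 | 5 | 30
red | 6 | 9 | 9 | 8 | 9 | 4
After WHERE (2 rows):
orders.kind | orders.id | orders.qty | orders.yr | items.score | items.qty | items.amt
gold | 8 | 7 | 7 | 1 | 7 | 4
gray | 90 | 2 | 1 | 50 | 2 | 1
After SELECT (2 rows):
orders.qty | orders.kind
7 | gold
2 | gray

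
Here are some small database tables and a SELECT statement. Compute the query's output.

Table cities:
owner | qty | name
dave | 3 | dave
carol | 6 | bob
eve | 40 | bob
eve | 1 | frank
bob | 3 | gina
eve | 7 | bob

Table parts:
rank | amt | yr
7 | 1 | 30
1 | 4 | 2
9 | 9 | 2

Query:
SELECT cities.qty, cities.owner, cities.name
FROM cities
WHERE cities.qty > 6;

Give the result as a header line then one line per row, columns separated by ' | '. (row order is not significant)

== RESULT ==
cities.qty | cities.owner | cities.name
40 | eve | bob
7 | eve | bob

Derivation:
After WHERE (2 rows):
cities.owner | cities.qty | cities.name
eve | 40 | bob
eve | 7 | bob
After SELECT (2 rows):
cities.qty | cities.owner | cities.name
40 | eve | bob
7 | eve | bob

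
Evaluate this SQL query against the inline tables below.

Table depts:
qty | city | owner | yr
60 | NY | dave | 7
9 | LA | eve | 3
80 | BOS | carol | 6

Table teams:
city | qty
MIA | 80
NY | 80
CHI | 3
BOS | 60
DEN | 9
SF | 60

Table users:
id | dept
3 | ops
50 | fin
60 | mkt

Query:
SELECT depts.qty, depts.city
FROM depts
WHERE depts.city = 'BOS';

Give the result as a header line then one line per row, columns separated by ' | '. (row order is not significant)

== RESULT ==
depts.qty | depts.city
80 | BOS

Derivation:
After WHERE (1 rows):
depts.qty | depts.city | depts.owner | depts.yr
80 | BOS | carol | 6
After SELECT (1 rows):
depts.qty | depts.city
80 | BOS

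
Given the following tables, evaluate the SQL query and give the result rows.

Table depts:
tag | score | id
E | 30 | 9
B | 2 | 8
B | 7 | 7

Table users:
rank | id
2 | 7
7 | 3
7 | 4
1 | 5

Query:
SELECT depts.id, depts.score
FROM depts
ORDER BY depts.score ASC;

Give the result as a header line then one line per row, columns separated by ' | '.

After SELECT (3 rows):
depts.id | depts.score
9 | 30
8 | 2
7 | 7
After ORDER BY (3 rows):
depts.id | depts.score
8 | 2
7 | 7
9 | 30

== RESULT ==
depts.id | depts.score
8 | 2
7 | 7
9 | 30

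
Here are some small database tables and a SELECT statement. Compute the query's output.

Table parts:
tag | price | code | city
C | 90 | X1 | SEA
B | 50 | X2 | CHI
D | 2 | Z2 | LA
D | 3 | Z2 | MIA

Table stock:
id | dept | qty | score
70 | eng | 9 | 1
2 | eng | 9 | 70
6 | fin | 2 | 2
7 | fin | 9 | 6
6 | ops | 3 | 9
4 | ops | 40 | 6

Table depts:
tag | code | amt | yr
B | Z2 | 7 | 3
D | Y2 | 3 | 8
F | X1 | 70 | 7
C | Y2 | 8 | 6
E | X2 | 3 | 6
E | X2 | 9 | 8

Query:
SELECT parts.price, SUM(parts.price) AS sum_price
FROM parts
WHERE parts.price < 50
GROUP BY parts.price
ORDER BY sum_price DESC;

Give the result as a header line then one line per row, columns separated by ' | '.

After WHERE (2 rows):
parts.tag | parts.price | parts.code | parts.city
D | 2 | Z2 | LA
D | 3 | Z2 | MIA
After GROUP BY (2 rows):
parts.price | sum_price
2 | 2
3 | 3
After ORDER BY (2 rows):
parts.price | sum_price
3 | 3
2 | 2

== RESULT ==
parts.price | sum_price
3 | 3
2 | 2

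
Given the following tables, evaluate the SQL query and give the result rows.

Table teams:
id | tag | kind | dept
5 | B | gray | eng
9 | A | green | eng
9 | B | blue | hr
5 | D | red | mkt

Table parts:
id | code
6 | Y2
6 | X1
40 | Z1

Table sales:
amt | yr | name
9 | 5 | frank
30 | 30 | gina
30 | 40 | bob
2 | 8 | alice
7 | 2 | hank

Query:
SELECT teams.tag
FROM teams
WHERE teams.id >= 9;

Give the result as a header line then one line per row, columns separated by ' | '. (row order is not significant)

== RESULT ==
teams.tag
A
B

Derivation:
After WHERE (2 rows):
teams.id | teams.tag | teams.kind | teams.dept
9 | A | green | eng
9 | B | blue | hr
After SELECT (2 rows):
teams.tag
A
B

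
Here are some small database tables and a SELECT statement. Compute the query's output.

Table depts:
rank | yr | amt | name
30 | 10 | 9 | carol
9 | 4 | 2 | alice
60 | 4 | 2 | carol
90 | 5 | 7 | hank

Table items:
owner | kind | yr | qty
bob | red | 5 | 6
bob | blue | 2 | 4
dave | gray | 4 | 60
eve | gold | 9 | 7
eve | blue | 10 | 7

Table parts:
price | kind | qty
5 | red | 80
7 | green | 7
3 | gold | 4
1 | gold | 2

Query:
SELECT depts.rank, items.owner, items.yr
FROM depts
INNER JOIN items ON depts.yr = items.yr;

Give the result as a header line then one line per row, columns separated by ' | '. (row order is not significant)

== RESULT ==
depts.rank | items.owner | items.yr
30 | eve | 10
9 | dave | 4
60 | dave | 4
90 | bob | 5

Derivation:
After JOIN items (4 rows):
depts.rank | depts.yr | depts.amt | depts.name | items.owner | items.kind | items.yr | items.qty
30 | 10 | 9 | carol | eve | blue | 10 | 7
9 | 4 | 2 | alice | dave | gray | 4 | 60
60 | 4 | 2 | carol | dave | gray | 4 | 60
90 | 5 | 7 | hank | bob | red | 5 | 6
After SELECT (4 rows):
depts.rank | items.owner | items.yr
30 | eve | 10
9 | dave | 4
60 | dave | 4
90 | bob | 5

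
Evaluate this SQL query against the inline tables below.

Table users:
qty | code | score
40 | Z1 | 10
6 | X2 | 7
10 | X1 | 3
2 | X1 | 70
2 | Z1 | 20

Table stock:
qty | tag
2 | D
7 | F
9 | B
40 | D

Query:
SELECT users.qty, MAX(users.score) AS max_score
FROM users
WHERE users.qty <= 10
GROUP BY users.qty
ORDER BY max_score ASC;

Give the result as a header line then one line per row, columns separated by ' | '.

After WHERE (4 rows):
users.qty | users.code | users.score
6 | X2 | 7
10 | X1 | 3
2 | X1 | 70
2 | Z1 | 20
After GROUP BY (3 rows):
users.qty | max_score
6 | 7
10 | 3
2 | 70
After ORDER BY (3 rows):
users.qty | max_score
10 | 3
6 | 7
2 | 70

== RESULT ==
users.qty | max_score
10 | 3
6 | 7
2 | 70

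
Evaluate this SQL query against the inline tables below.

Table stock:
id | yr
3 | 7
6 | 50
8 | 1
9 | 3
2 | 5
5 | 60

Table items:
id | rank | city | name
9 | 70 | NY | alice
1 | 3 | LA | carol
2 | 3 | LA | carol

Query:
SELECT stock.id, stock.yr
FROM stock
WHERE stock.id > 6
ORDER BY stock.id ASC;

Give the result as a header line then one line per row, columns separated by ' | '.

== RESULT ==
stock.id | stock.yr
8 | 1
9 | 3

Derivation:
After WHERE (2 rows):
stock.id | stock.yr
8 | 1
9 | 3
After SELECT (2 rows):
stock.id | stock.yr
8 | 1
9 | 3
After ORDER BY (2 rows):
stock.id | stock.yr
8 | 1
9 | 3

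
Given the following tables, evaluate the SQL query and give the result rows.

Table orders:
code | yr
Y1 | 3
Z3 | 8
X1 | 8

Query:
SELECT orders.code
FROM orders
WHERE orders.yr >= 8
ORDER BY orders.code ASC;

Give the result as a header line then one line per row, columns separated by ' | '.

== RESULT ==
orders.code
X1
Z3

Derivation:
After WHERE (2 rows):
orders.code | orders.yr
Z3 | 8
X1 | 8
After SELECT (2 rows):
orders.code
Z3
X1
After ORDER BY (2 rows):
orders.code
X1
Z3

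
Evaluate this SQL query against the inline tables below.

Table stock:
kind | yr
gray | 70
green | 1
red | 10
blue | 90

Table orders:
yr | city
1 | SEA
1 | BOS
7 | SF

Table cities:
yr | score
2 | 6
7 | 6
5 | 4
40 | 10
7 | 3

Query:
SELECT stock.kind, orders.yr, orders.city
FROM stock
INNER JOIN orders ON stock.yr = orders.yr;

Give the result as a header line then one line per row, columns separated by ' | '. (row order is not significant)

== RESULT ==
stock.kind | orders.yr | orders.city
green | 1 | SEA
green | 1 | BOS

Derivation:
After JOIN orders (2 rows):
stock.kind | stock.yr | orders.yr | orders.city
green | 1 | 1 | SEA
green | 1 | 1 | BOS
After SELECT (2 rows):
stock.kind | orders.yr | orders.city
green | 1 | SEA
green | 1 | BOS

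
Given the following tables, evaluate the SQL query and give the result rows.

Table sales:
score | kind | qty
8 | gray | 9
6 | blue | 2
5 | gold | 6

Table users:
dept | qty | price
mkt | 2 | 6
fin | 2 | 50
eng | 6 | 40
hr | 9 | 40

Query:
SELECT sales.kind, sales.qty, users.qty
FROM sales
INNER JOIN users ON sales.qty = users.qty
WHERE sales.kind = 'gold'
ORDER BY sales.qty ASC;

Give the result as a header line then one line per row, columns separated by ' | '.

== RESULT ==
sales.kind | sales.qty | users.qty
gold | 6 | 6

Derivation:
After JOIN users (4 rows):
sales.score | sales.kind | sales.qty | users.dept | users.qty | users.price
8 | gray | 9 | hr | 9 | 40
6 | blue | 2 | mkt | 2 | 6
6 | blue | 2 | fin | 2 | 50
5 | gold | 6 | eng | 6 | 40
After WHERE (1 rows):
sales.score | sales.kind | sales.qty | users.dept | users.qty | users.price
5 | gold | 6 | eng | 6 | 40
After SELECT (1 rows):
sales.kind | sales.qty | users.qty
gold | 6 | 6
After ORDER BY (1 rows):
sales.kind | sales.qty | users.qty
gold | 6 | 6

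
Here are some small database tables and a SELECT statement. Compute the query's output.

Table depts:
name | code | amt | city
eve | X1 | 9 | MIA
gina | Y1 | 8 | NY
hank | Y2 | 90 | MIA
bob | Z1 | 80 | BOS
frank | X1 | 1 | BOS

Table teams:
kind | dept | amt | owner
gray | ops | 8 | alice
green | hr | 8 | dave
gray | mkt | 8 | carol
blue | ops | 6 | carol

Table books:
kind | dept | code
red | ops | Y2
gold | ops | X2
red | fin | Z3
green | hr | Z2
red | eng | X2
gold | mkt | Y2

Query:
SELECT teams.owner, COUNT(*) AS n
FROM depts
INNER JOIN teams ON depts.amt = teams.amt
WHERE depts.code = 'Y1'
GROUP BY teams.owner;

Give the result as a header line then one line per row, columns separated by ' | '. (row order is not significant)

After JOIN teams (3 rows):
depts.name | depts.code | depts.amt | depts.city | teams.kind | teams.dept | teams.amt | teams.owner
gina | Y1 | 8 | NY | gray | ops | 8 | alice
gina | Y1 | 8 | NY | green | hr | 8 | dave
gina | Y1 | 8 | NY | gray | mkt | 8 | carol
After WHERE (3 rows):
depts.name | depts.code | depts.amt | depts.city | teams.kind | teams.dept | teams.amt | teams.owner
gina | Y1 | 8 | NY | gray | ops | 8 | alice
gina | Y1 | 8 | NY | green | hr | 8 | dave
gina | Y1 | 8 | NY | gray | mkt | 8 | carol
After GROUP BY (3 rows):
teams.owner | n
alice | 1
dave | 1
carol | 1

== RESULT ==
teams.owner | n
alice | 1
dave | 1
carol | 1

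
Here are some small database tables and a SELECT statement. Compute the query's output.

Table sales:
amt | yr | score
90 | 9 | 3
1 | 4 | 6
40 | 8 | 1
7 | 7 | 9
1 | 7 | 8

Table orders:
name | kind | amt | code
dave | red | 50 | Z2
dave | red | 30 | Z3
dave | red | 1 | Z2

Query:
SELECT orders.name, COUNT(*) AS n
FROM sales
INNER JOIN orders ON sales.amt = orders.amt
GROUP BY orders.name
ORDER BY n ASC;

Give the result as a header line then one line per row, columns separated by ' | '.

== RESULT ==
orders.name | n
dave | 2

Derivation:
After JOIN orders (2 rows):
sales.amt | sales.yr | sales.score | orders.name | orders.kind | orders.amt | orders.code
1 | 4 | 6 | dave | red | 1 | Z2
1 | 7 | 8 | dave | red | 1 | Z2
After GROUP BY (1 rows):
orders.name | n
dave | 2
After ORDER BY (1 rows):
orders.name | n
dave | 2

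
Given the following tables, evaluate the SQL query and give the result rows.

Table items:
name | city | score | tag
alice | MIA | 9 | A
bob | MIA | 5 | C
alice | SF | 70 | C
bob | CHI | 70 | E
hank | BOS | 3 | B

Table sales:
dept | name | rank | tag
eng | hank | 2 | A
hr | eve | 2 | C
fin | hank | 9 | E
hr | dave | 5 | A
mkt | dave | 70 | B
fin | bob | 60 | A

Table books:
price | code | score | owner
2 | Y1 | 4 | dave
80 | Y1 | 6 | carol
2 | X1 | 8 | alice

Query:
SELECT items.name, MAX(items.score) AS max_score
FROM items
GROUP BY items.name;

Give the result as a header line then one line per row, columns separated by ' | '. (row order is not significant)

== RESULT ==
items.name | max_score
alice | 70
bob | 70
hank | 3

Derivation:
After GROUP BY (3 rows):
items.name | max_score
alice | 70
bob | 70
hank | 3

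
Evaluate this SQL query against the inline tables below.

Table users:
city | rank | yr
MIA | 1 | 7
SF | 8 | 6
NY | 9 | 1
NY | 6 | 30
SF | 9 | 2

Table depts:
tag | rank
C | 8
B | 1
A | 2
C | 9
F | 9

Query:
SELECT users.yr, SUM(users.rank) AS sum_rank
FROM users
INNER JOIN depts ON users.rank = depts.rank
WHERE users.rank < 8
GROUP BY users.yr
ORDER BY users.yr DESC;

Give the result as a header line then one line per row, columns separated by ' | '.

After JOIN depts (6 rows):
users.city | users.rank | users.yr | depts.tag | depts.rank
MIA | 1 | 7 | B | 1
SF | 8 | 6 | C | 8
NY | 9 | 1 | C | 9
NY | 9 | 1 | F | 9
SF | 9 | 2 | C | 9
SF | 9 | 2 | F | 9
After WHERE (1 rows):
users.city | users.rank | users.yr | depts.tag | depts.rank
MIA | 1 | 7 | B | 1
After GROUP BY (1 rows):
users.yr | sum_rank
7 | 1
After ORDER BY (1 rows):
users.yr | sum_rank
7 | 1

== RESULT ==
users.yr | sum_rank
7 | 1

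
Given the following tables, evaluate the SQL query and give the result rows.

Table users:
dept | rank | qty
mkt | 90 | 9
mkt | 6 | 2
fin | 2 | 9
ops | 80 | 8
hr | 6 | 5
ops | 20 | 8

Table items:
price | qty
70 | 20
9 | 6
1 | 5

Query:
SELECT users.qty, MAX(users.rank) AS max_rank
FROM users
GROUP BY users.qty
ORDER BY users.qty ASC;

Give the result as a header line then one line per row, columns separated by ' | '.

== RESULT ==
users.qty | max_rank
2 | 6
5 | 6
8 | 80
9 | 90

Derivation:
After GROUP BY (4 rows):
users.qty | max_rank
9 | 90
2 | 6
8 | 80
5 | 6
After ORDER BY (4 rows):
users.qty | max_rank
2 | 6
5 | 6
8 | 80
9 | 90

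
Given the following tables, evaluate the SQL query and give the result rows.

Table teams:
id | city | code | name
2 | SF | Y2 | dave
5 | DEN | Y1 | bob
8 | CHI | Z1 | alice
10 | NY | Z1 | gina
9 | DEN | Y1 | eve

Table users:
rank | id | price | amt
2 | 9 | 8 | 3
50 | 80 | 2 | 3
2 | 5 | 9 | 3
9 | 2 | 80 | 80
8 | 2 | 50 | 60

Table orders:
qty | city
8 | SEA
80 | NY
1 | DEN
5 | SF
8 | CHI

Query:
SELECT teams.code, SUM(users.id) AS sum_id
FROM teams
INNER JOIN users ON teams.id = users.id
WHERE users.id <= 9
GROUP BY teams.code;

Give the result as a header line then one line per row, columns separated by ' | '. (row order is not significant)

== RESULT ==
teams.code | sum_id
Y2 | 4
Y1 | 14

Derivation:
After JOIN users (4 rows):
teams.id | teams.city | teams.code | teams.name | users.rank | users.id | users.price | users.amt
2 | SF | Y2 | dave | 9 | 2 | 80 | 80
2 | SF | Y2 | dave | 8 | 2 | 50 | 60
5 | DEN | Y1 | bob | 2 | 5 | 9 | 3
9 | DEN | Y1 | eve | 2 | 9 | 8 | 3
After WHERE (4 rows):
teams.id | teams.city | teams.code | teams.name | users.rank | users.id | users.price | users.amt
2 | SF | Y2 | dave | 9 | 2 | 80 | 80
2 | SF | Y2 | dave | 8 | 2 | 50 | 60
5 | DEN | Y1 | bob | 2 | 5 | 9 | 3
9 | DEN | Y1 | eve | 2 | 9 | 8 | 3
After GROUP BY (2 rows):
teams.code | sum_id
Y2 | 4
Y1 | 14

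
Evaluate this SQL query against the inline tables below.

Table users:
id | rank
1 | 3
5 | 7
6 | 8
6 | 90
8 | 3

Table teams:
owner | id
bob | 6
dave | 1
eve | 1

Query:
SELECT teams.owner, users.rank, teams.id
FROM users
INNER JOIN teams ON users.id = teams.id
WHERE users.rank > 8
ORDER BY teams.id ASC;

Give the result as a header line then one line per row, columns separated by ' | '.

== RESULT ==
teams.owner | users.rank | teams.id
bob | 90 | 6

Derivation:
After JOIN teams (4 rows):
users.id | users.rank | teams.owner | teams.id
1 | 3 | dave | 1
1 | 3 | eve | 1
6 | 8 | bob | 6
6 | 90 | bob | 6
After WHERE (1 rows):
users.id | users.rank | teams.owner | teams.id
6 | 90 | bob | 6
After SELECT (1 rows):
teams.owner | users.rank | teams.id
bob | 90 | 6
After ORDER BY (1 rows):
teams.owner | users.rank | teams.id
bob | 90 | 6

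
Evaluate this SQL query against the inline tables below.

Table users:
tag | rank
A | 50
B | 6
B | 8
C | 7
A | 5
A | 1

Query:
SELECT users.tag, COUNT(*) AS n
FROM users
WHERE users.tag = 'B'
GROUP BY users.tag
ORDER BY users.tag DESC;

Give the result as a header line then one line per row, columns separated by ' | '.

== RESULT ==
users.tag | n
B | 2

Derivation:
After WHERE (2 rows):
users.tag | users.rank
B | 6
B | 8
After GROUP BY (1 rows):
users.tag | n
B | 2
After ORDER BY (1 rows):
users.tag | n
B | 2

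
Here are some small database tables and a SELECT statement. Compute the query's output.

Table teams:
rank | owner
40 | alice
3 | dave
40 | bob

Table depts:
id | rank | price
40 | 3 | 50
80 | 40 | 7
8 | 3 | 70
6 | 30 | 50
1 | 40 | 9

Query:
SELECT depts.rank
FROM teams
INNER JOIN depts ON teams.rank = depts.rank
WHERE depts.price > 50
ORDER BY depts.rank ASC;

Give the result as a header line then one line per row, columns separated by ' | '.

== RESULT ==
depts.rank
3

Derivation:
After JOIN depts (6 rows):
teams.rank | teams.owner | depts.id | depts.rank | depts.price
40 | alice | 80 | 40 | 7
40 | alice | 1 | 40 | 9
3 | dave | 40 | 3 | 50
3 | dave | 8 | 3 | 70
40 | bob | 80 | 40 | 7
40 | bob | 1 | 40 | 9
After WHERE (1 rows):
teams.rank | teams.owner | depts.id | depts.rank | depts.price
3 | dave | 8 | 3 | 70
After SELECT (1 rows):
depts.rank
3
After ORDER BY (1 rows):
depts.rank
3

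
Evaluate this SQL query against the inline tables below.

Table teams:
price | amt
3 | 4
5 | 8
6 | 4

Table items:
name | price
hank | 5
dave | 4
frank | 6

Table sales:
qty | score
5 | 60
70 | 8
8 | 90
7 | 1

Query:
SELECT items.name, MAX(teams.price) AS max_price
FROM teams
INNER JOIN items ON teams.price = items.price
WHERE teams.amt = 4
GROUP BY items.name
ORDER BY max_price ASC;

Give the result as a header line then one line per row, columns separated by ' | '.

== RESULT ==
items.name | max_price
frank | 6

Derivation:
After JOIN items (2 rows):
teams.price | teams.amt | items.name | items.price
5 | 8 | hank | 5
6 | 4 | frank | 6
After WHERE (1 rows):
teams.price | teams.amt | items.name | items.price
6 | 4 | frank | 6
After GROUP BY (1 rows):
items.name | max_price
frank | 6
After ORDER BY (1 rows):
items.name | max_price
frank | 6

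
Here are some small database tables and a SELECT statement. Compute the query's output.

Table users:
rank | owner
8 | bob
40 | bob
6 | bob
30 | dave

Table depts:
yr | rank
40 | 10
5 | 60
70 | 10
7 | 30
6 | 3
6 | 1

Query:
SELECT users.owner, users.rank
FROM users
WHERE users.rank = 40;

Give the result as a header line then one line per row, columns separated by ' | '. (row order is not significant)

== RESULT ==
users.owner | users.rank
bob | 40

Derivation:
After WHERE (1 rows):
users.rank | users.owner
40 | bob
After SELECT (1 rows):
users.owner | users.rank
bob | 40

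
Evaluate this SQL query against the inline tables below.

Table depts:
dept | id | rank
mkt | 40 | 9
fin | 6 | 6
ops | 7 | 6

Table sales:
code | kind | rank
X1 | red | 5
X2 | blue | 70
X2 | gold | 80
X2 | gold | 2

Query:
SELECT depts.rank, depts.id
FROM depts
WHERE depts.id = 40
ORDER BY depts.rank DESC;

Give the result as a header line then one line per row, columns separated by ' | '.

After WHERE (1 rows):
depts.dept | depts.id | depts.rank
mkt | 40 | 9
After SELECT (1 rows):
depts.rank | depts.id
9 | 40
After ORDER BY (1 rows):
depts.rank | depts.id
9 | 40

== RESULT ==
depts.rank | depts.id
9 | 40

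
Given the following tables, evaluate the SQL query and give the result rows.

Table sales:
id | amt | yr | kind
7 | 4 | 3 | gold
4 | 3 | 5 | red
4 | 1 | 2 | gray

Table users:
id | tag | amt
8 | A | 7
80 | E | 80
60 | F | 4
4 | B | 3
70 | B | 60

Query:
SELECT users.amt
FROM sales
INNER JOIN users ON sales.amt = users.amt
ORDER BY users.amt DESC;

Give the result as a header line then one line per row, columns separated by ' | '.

== RESULT ==
users.amt
4
3

Derivation:
After JOIN users (2 rows):
sales.id | sales.amt | sales.yr | sales.kind | users.id | users.tag | users.amt
7 | 4 | 3 | gold | 60 | F | 4
4 | 3 | 5 | red | 4 | B | 3
After SELECT (2 rows):
users.amt
4
3
After ORDER BY (2 rows):
users.amt
4
3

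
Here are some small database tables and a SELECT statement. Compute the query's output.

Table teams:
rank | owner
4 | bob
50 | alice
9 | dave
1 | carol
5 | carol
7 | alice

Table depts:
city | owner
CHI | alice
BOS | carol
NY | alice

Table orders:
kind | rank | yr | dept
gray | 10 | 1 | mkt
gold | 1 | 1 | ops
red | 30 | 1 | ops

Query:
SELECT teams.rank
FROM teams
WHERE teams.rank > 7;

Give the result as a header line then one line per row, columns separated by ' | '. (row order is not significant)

== RESULT ==
teams.rank
50
9

Derivation:
After WHERE (2 rows):
teams.rank | teams.owner
50 | alice
9 | dave
After SELECT (2 rows):
teams.rank
50
9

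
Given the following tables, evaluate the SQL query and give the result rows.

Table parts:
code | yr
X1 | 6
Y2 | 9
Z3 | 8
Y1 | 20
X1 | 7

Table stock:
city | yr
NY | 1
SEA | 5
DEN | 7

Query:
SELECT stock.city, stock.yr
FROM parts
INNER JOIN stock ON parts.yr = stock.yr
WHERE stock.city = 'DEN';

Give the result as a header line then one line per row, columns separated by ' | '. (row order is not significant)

After JOIN stock (1 rows):
parts.code | parts.yr | stock.city | stock.yr
X1 | 7 | DEN | 7
After WHERE (1 rows):
parts.code | parts.yr | stock.city | stock.yr
X1 | 7 | DEN | 7
After SELECT (1 rows):
stock.city | stock.yr
DEN | 7

== RESULT ==
stock.city | stock.yr
DEN | 7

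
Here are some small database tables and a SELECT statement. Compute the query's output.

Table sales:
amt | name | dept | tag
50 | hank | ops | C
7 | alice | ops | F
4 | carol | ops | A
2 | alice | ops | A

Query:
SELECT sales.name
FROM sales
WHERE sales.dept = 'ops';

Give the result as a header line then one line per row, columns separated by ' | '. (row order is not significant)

== RESULT ==
sales.name
hank
alice
carol
alice

Derivation:
After WHERE (4 rows):
sales.amt | sales.name | sales.dept | sales.tag
50 | hank | ops | C
7 | alice | ops | F
4 | carol | ops | A
2 | alice | ops | A
After SELECT (4 rows):
sales.name
hank
alice
carol
alice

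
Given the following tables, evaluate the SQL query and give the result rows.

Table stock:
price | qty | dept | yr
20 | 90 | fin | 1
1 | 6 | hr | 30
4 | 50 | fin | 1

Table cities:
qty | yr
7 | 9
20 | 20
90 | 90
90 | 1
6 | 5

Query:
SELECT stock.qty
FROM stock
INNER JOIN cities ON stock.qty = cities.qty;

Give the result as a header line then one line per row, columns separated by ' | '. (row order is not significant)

After JOIN cities (3 rows):
stock.price | stock.qty | stock.dept | stock.yr | cities.qty | cities.yr
20 | 90 | fin | 1 | 90 | 90
20 | 90 | fin | 1 | 90 | 1
1 | 6 | hr | 30 | 6 | 5
After SELECT (3 rows):
stock.qty
90
90
6

== RESULT ==
stock.qty
90
90
6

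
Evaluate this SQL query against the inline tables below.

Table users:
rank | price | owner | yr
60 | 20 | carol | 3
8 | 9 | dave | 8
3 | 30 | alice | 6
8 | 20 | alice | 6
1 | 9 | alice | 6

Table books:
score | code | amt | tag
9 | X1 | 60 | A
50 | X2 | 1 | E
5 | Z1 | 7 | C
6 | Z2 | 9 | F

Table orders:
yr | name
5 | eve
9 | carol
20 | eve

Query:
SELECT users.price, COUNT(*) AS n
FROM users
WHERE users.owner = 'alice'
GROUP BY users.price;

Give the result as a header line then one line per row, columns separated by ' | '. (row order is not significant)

== RESULT ==
users.price | n
30 | 1
20 | 1
9 | 1

Derivation:
After WHERE (3 rows):
users.rank | users.price | users.owner | users.yr
3 | 30 | alice | 6
8 | 20 | alice | 6
1 | 9 | alice | 6
After GROUP BY (3 rows):
users.price | n
30 | 1
20 | 1
9 | 1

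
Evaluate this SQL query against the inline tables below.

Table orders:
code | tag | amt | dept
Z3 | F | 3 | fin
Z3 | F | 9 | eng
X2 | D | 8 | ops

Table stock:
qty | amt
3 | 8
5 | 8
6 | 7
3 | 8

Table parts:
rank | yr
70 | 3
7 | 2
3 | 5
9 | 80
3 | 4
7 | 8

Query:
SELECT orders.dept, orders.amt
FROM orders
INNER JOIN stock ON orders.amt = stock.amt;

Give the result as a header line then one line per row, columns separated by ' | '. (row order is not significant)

After JOIN stock (3 rows):
orders.code | orders.tag | orders.amt | orders.dept | stock.qty | stock.amt
X2 | D | 8 | ops | 3 | 8
X2 | D | 8 | ops | 5 | 8
X2 | D | 8 | ops | 3 | 8
After SELECT (3 rows):
orders.dept | orders.amt
ops | 8
ops | 8
ops | 8

== RESULT ==
orders.dept | orders.amt
ops | 8
ops | 8
ops | 8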